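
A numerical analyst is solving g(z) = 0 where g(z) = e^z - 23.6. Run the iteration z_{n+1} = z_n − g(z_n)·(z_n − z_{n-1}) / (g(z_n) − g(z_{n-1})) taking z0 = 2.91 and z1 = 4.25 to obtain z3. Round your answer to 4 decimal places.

g(2.91) = -5.243201, g(4.25) = 46.505412
z2 = 4.250000 − 46.505412·(4.250000 − 2.910000) / (46.505412 − (-5.243201)) = 4.250000 − (62.317253)/(51.748614) = 3.045770
g(3.045770) = -2.573793
z3 = 3.045770 − (-2.573793)·(3.045770 − 4.250000) / (-2.573793 − 46.505412) = 3.045770 − (3.099439)/(-49.079205) = 3.108921

3.1089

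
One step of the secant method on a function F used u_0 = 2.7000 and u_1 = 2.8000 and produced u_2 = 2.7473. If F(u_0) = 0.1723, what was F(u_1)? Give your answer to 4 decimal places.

-0.1920

The secant line through (2.7000, 0.1723) and (2.8000, F(u_1)) crosses zero at u_2 = 2.7473.
So (2.7000, 0.1723), (2.8000, F(u_1)), (2.7473, 0) are collinear:
F(u_1) = 0.1723 · (2.8000 − 2.7473) / (2.7000 − 2.7473) = 0.1723 · (0.052700)/(-0.047300) = -0.191971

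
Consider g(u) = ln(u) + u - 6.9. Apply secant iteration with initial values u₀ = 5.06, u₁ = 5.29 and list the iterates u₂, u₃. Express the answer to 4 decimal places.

g(5.06) = -0.218634, g(5.29) = 0.055818
u₂ = 5.290000 − 0.055818·(5.290000 − 5.060000) / (0.055818 − (-0.218634)) = 5.290000 − (0.012838)/(0.274452) = 5.243222
g(5.243222) = 0.000159
u₃ = 5.243222 − 0.000159·(5.243222 − 5.290000) / (0.000159 − 0.055818) = 5.243222 − (-0.000007)/(-0.055660) = 5.243089

5.2432, 5.2431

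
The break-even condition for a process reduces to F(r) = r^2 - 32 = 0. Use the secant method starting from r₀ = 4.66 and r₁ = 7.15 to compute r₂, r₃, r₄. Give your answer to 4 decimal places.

5.5308, 5.6420, 5.6570

F(4.66) = -10.284400, F(7.15) = 19.122500
r₂ = 7.150000 − 19.122500·(7.150000 − 4.660000) / (19.122500 − (-10.284400)) = 7.150000 − (47.615025)/(29.406900) = 5.530821
F(5.530821) = -1.410015
r₃ = 5.530821 − (-1.410015)·(5.530821 − 7.150000) / (-1.410015 − 19.122500) = 5.530821 − (2.283067)/(-20.532515) = 5.642014
F(5.642014) = -0.167677
r₄ = 5.642014 − (-0.167677)·(5.642014 − 5.530821) / (-0.167677 − (-1.410015)) = 5.642014 − (-0.018644)/(1.242338) = 5.657022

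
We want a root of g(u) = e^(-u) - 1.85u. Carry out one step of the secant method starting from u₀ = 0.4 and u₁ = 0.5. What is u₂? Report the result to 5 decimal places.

g(0.4) = -0.0696800, g(0.5) = -0.3184693
u₂ = 0.5000000 − (-0.3184693)·(0.5000000 − 0.4000000) / (-0.3184693 − (-0.0696800)) = 0.5000000 − (-0.0318469)/(-0.2487894) = 0.3719924

0.37199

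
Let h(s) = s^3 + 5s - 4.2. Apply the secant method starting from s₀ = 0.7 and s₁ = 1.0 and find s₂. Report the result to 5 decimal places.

0.74965

h(0.7) = -0.3570000, h(1.0) = 1.8000000
s₂ = 1.0000000 − 1.8000000·(1.0000000 − 0.7000000) / (1.8000000 − (-0.3570000)) = 1.0000000 − (0.5400000)/(2.1570000) = 0.7496523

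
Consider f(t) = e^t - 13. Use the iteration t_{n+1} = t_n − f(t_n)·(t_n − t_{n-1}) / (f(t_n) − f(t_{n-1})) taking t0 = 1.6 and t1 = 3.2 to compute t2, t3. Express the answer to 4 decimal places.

2.2576, 2.4741

f(1.6) = -8.046968, f(3.2) = 11.532530
t2 = 3.200000 − 11.532530·(3.200000 − 1.600000) / (11.532530 − (-8.046968)) = 3.200000 − (18.452048)/(19.579498) = 2.257583
f(2.257583) = -3.440044
t3 = 2.257583 − (-3.440044)·(2.257583 − 3.200000) / (-3.440044 − 11.532530) = 2.257583 − (3.241955)/(-14.972574) = 2.474109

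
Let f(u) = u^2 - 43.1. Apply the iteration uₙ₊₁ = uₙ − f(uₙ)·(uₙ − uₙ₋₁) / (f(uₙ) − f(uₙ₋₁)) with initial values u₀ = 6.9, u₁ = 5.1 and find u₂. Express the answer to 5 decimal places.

f(6.9) = 4.5100000, f(5.1) = -17.0900000
u₂ = 5.1000000 − (-17.0900000)·(5.1000000 − 6.9000000) / (-17.0900000 − 4.5100000) = 5.1000000 − (30.7620000)/(-21.6000000) = 6.5241667

6.52417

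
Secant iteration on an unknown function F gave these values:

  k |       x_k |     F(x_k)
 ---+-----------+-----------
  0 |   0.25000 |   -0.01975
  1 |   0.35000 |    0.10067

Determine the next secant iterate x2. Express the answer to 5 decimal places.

x2 = 0.35000 − 0.10067·(0.35000 − 0.25000) / (0.10067 − (-0.01975))
   = 0.35000 − (0.0100670)/(0.1204200) = 0.2664009

0.26640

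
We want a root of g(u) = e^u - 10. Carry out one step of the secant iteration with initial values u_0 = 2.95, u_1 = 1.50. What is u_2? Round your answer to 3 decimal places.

2.047

g(2.95) = 9.10595, g(1.50) = -5.51831
u_2 = 1.50000 − (-5.51831)·(1.50000 − 2.95000) / (-5.51831 − 9.10595) = 1.50000 − (8.00155)/(-14.62426) = 2.04714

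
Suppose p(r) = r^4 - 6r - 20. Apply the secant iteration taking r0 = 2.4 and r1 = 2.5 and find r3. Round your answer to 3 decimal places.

p(2.4) = -1.22240, p(2.5) = 4.06250
r2 = 2.50000 − 4.06250·(2.50000 − 2.40000) / (4.06250 − (-1.22240)) = 2.50000 − (0.40625)/(5.28490) = 2.42313
p(2.42313) = -0.06357
r3 = 2.42313 − (-0.06357)·(2.42313 − 2.50000) / (-0.06357 − 4.06250) = 2.42313 − (0.00489)/(-4.12607) = 2.42431

2.424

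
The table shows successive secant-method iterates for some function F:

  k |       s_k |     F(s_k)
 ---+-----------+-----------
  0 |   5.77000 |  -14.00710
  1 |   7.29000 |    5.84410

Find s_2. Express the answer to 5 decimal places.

s_2 = 7.29000 − 5.84410·(7.29000 − 5.77000) / (5.84410 − (-14.00710))
   = 7.29000 − (8.8830320)/(19.8512000) = 6.8425191

6.84252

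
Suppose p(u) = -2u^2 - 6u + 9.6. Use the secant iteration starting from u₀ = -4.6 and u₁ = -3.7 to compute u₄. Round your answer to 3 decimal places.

p(-4.6) = -5.12000, p(-3.7) = 4.42000
u₂ = -3.70000 − 4.42000·(-3.70000 − (-4.60000)) / (4.42000 − (-5.12000)) = -3.70000 − (3.97800)/(9.54000) = -4.11698
p(-4.11698) = 0.40282
u₃ = -4.11698 − 0.40282·(-4.11698 − (-3.70000)) / (0.40282 − 4.42000) = -4.11698 − (-0.16797)/(-4.01718) = -4.15879
p(-4.15879) = -0.03837
u₄ = -4.15879 − (-0.03837)·(-4.15879 − (-4.11698)) / (-0.03837 − 0.40282) = -4.15879 − (0.00160)/(-0.44119) = -4.15516

-4.155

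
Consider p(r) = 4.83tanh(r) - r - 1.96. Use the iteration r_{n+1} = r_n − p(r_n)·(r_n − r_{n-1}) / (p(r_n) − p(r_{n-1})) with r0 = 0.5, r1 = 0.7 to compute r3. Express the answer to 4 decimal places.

p(0.5) = -0.227974, p(0.7) = 0.259096
r2 = 0.700000 − 0.259096·(0.700000 − 0.500000) / (0.259096 − (-0.227974)) = 0.700000 − (0.051819)/(0.487070) = 0.593610
p(0.593610) = 0.018303
r3 = 0.593610 − 0.018303·(0.593610 − 0.700000) / (0.018303 − 0.259096) = 0.593610 − (-0.001947)/(-0.240793) = 0.585524

0.5855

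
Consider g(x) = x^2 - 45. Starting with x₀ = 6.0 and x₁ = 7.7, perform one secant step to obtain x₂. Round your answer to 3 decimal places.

g(6.0) = -9.00000, g(7.7) = 14.29000
x₂ = 7.70000 − 14.29000·(7.70000 − 6.00000) / (14.29000 − (-9.00000)) = 7.70000 − (24.29300)/(23.29000) = 6.65693

6.657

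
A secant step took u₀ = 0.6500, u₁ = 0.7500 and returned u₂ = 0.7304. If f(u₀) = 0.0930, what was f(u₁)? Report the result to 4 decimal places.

The secant line through (0.6500, 0.0930) and (0.7500, f(u₁)) crosses zero at u₂ = 0.7304.
So (0.6500, 0.0930), (0.7500, f(u₁)), (0.7304, 0) are collinear:
f(u₁) = 0.0930 · (0.7500 − 0.7304) / (0.6500 − 0.7304) = 0.0930 · (0.019600)/(-0.080400) = -0.022672

-0.0227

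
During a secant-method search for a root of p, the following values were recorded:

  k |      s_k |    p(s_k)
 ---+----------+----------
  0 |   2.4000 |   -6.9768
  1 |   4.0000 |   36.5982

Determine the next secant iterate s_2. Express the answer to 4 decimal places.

s_2 = 4.0000 − 36.5982·(4.0000 − 2.4000) / (36.5982 − (-6.9768))
   = 4.0000 − (58.557120)/(43.575000) = 2.656176

2.6562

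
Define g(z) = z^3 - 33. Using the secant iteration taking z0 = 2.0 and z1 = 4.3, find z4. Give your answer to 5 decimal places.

g(2.0) = -25.0000000, g(4.3) = 46.5070000
z2 = 4.3000000 − 46.5070000·(4.3000000 − 2.0000000) / (46.5070000 − (-25.0000000)) = 4.3000000 − (106.9661000)/(71.5070000) = 2.8041171
g(2.8041171) = -10.9510238
z3 = 2.8041171 − (-10.9510238)·(2.8041171 − 4.3000000) / (-10.9510238 − 46.5070000) = 2.8041171 − (16.3814495)/(-57.4580238) = 3.0892200
g(3.0892200) = -3.5187084
z4 = 3.0892200 − (-3.5187084)·(3.0892200 − 2.8041171) / (-3.5187084 − (-10.9510238)) = 3.0892200 − (-1.0031940)/(7.4323155) = 3.2241973

3.22420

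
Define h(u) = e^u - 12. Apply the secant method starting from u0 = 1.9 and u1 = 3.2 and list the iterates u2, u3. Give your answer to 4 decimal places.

2.2871, 2.4210

h(1.9) = -5.314106, h(3.2) = 12.532530
u2 = 3.200000 − 12.532530·(3.200000 − 1.900000) / (12.532530 − (-5.314106)) = 3.200000 − (16.292289)/(17.846636) = 2.287095
h(2.287095) = -2.153711
u3 = 2.287095 − (-2.153711)·(2.287095 − 3.200000) / (-2.153711 − 12.532530) = 2.287095 − (1.966134)/(-14.686241) = 2.420971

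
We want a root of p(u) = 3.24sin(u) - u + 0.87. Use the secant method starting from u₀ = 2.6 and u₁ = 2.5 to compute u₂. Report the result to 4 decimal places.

2.5838

p(2.6) = -0.059776, p(2.5) = 0.309050
u₂ = 2.500000 − 0.309050·(2.500000 − 2.600000) / (0.309050 − (-0.059776)) = 2.500000 − (-0.030905)/(0.368825) = 2.583793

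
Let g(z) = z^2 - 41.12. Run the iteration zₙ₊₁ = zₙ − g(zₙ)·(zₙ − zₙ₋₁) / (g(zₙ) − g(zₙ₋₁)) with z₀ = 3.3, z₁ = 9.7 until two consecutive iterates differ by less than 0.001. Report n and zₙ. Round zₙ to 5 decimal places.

n = 6, zₙ = 6.41249

g(3.3) = -30.2300000, g(9.7) = 52.9700000
z₂ = 9.7000000 − 52.9700000·(6.4000000)/(83.2000000) = 5.6253846;  |Δ| = 4.0746154
g(5.6253846) = -9.4750479
z₃ = 5.6253846 − (-9.4750479)·(-4.0746154)/(-62.4450479) = 6.2436430;  |Δ| = 0.6182584
g(6.2436430) = -2.1369218
z₄ = 6.2436430 − (-2.1369218)·(0.6182584)/(7.3381262) = 6.4236849;  |Δ| = 0.1800419
g(6.4236849) = 0.1437275
z₅ = 6.4236849 − 0.1437275·(0.1800419)/(2.2806492) = 6.4123386;  |Δ| = 0.0113463
g(6.4123386) = -0.0019141
z₆ = 6.4123386 − (-0.0019141)·(-0.0113463)/(-0.1456415) = 6.4124877;  |Δ| = 0.0001491
|z₆ − z₅| = 0.0001491 < 0.001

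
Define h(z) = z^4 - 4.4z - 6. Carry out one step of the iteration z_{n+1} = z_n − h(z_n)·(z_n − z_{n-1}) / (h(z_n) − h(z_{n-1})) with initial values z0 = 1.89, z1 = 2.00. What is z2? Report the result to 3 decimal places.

h(1.89) = -1.55610, h(2.00) = 1.20000
z2 = 2.00000 − 1.20000·(2.00000 − 1.89000) / (1.20000 − (-1.55610)) = 2.00000 − (0.13200)/(2.75610) = 1.95211

1.952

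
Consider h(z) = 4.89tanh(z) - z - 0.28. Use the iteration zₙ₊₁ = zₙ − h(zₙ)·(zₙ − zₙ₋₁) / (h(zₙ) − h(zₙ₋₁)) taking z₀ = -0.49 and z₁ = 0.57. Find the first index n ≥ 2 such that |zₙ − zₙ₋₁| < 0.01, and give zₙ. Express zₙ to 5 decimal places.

h(-0.49) = -2.0111184, h(0.57) = 1.6701069
z₂ = 0.5700000 − 1.6701069·(1.0600000)/(3.6812252) = 0.0890967;  |Δ| = 0.4809033
h(0.0890967) = 0.0654370
z₃ = 0.0890967 − 0.0654370·(-0.4809033)/(-1.6046698) = 0.0694859;  |Δ| = 0.0196108
h(0.0694859) = -0.0102456
z₄ = 0.0694859 − (-0.0102456)·(-0.0196108)/(-0.0756827) = 0.0721407;  |Δ| = 0.0026548
|z₄ − z₃| = 0.0026548 < 0.01

n = 4, zₙ = 0.07214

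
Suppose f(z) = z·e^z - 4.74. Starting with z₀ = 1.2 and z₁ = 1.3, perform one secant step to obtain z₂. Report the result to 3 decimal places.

1.296

f(1.2) = -0.75586, f(1.3) = 0.03009
z₂ = 1.30000 − 0.03009·(1.30000 − 1.20000) / (0.03009 − (-0.75586)) = 1.30000 − (0.00301)/(0.78595) = 1.29617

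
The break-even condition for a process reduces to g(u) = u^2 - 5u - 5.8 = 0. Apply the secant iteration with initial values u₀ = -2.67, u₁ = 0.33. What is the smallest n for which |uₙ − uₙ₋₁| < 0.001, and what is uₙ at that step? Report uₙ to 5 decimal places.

n = 6, uₙ = -0.97131

g(-2.67) = 14.6789000, g(0.33) = -7.3411000
u₂ = 0.3300000 − (-7.3411000)·(3.0000000)/(-22.0200000) = -0.6701499;  |Δ| = 1.0001499
g(-0.6701499) = -2.0001498
u₃ = -0.6701499 − (-2.0001498)·(-1.0001499)/(5.3409502) = -1.0446992;  |Δ| = 0.3745494
g(-1.0446992) = 0.5148928
u₄ = -1.0446992 − 0.5148928·(-0.3745494)/(2.5150426) = -0.9680195;  |Δ| = 0.0766797
g(-0.9680195) = -0.0228406
u₅ = -0.9680195 − (-0.0228406)·(0.0766797)/(-0.5377333) = -0.9712765;  |Δ| = 0.0032570
g(-0.9712765) = -0.0002391
u₆ = -0.9712765 − (-0.0002391)·(-0.0032570)/(0.0226014) = -0.9713110;  |Δ| = 0.0000345
|u₆ − u₅| = 0.0000345 < 0.001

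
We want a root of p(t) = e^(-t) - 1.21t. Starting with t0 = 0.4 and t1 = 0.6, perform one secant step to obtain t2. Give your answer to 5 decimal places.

p(0.4) = 0.1863200, p(0.6) = -0.1771884
t2 = 0.6000000 − (-0.1771884)·(0.6000000 − 0.4000000) / (-0.1771884 − 0.1863200) = 0.6000000 − (-0.0354377)/(-0.3635084) = 0.5025121

0.50251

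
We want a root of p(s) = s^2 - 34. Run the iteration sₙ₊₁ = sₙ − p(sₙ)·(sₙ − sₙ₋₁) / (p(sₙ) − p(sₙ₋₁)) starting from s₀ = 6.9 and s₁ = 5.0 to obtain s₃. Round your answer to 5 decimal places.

5.83672

p(6.9) = 13.6100000, p(5.0) = -9.0000000
s₂ = 5.0000000 − (-9.0000000)·(5.0000000 − 6.9000000) / (-9.0000000 − 13.6100000) = 5.0000000 − (17.1000000)/(-22.6100000) = 5.7563025
p(5.7563025) = -0.8649813
s₃ = 5.7563025 − (-0.8649813)·(5.7563025 − 5.0000000) / (-0.8649813 − (-9.0000000)) = 5.7563025 − (-0.6541875)/(8.1350187) = 5.8367188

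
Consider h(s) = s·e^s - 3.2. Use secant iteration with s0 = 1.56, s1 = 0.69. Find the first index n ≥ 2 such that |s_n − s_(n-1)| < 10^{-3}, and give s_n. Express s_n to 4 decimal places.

n = 6, s_n = 1.0832

h(1.56) = 4.223761, h(0.69) = -1.824336
s2 = 0.690000 − (-1.824336)·(-0.870000)/(-6.048097) = 0.952425;  |Δ| = 0.262425
h(0.952425) = -0.731326
s3 = 0.952425 − (-0.731326)·(0.262425)/(1.093011) = 1.128012;  |Δ| = 0.175587
h(1.128012) = 0.285002
s4 = 1.128012 − 0.285002·(0.175587)/(1.016328) = 1.078773;  |Δ| = 0.049239
h(1.078773) = -0.027253
s5 = 1.078773 − (-0.027253)·(-0.049239)/(-0.312255) = 1.083071;  |Δ| = 0.004297
h(1.083071) = -0.000895
s6 = 1.083071 − (-0.000895)·(0.004297)/(0.026358) = 1.083217;  |Δ| = 0.000146
|s6 − s5| = 0.000146 < 10^{-3}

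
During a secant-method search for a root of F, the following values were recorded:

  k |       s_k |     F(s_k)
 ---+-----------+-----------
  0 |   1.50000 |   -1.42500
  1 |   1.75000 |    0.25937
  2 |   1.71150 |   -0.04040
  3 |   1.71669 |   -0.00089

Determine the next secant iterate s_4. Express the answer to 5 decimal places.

s_4 = 1.71669 − (-0.00089)·(1.71669 − 1.71150) / (-0.00089 − (-0.04040))
   = 1.71669 − (-0.0000046)/(0.0395100) = 1.7168069

1.71681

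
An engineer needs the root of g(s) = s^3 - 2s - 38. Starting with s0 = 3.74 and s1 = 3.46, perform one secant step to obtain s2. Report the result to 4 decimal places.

g(3.74) = 6.833624, g(3.46) = -3.498264
s2 = 3.460000 − (-3.498264)·(3.460000 − 3.740000) / (-3.498264 − 6.833624) = 3.460000 − (0.979514)/(-10.331888) = 3.554805

3.5548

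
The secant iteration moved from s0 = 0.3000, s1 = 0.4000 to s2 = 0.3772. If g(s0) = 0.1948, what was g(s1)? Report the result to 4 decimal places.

The secant line through (0.3000, 0.1948) and (0.4000, g(s1)) crosses zero at s2 = 0.3772.
So (0.3000, 0.1948), (0.4000, g(s1)), (0.3772, 0) are collinear:
g(s1) = 0.1948 · (0.4000 − 0.3772) / (0.3000 − 0.3772) = 0.1948 · (0.022800)/(-0.077200) = -0.057532

-0.0575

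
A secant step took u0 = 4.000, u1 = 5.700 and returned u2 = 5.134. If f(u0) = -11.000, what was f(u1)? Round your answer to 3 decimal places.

The secant line through (4.000, -11.000) and (5.700, f(u1)) crosses zero at u2 = 5.134.
So (4.000, -11.000), (5.700, f(u1)), (5.134, 0) are collinear:
f(u1) = -11.000 · (5.700 − 5.134) / (4.000 − 5.134) = -11.000 · (0.56600)/(-1.13400) = 5.49030

5.490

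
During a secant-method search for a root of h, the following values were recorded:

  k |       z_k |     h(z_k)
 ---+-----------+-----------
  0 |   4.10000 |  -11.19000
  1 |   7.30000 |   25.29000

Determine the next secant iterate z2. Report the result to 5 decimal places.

5.08158

z2 = 7.30000 − 25.29000·(7.30000 − 4.10000) / (25.29000 − (-11.19000))
   = 7.30000 − (80.9280000)/(36.4800000) = 5.0815789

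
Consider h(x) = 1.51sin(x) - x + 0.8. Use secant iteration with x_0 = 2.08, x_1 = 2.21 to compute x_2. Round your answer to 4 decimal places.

2.1011

h(2.08) = 0.038431, h(2.21) = -0.198118
x_2 = 2.210000 − (-0.198118)·(2.210000 − 2.080000) / (-0.198118 − 0.038431) = 2.210000 − (-0.025755)/(-0.236548) = 2.101120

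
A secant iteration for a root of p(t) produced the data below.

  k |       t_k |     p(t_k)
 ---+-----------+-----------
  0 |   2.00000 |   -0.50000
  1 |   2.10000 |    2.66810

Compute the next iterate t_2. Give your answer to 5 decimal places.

2.01578

t_2 = 2.10000 − 2.66810·(2.10000 − 2.00000) / (2.66810 − (-0.50000))
   = 2.10000 − (0.2668100)/(3.1681000) = 2.0157823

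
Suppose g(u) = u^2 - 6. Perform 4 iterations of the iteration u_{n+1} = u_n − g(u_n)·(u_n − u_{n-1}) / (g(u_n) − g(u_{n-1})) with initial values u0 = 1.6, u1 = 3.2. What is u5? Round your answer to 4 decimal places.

g(1.6) = -3.440000, g(3.2) = 4.240000
u2 = 3.200000 − 4.240000·(3.200000 − 1.600000) / (4.240000 − (-3.440000)) = 3.200000 − (6.784000)/(7.680000) = 2.316667
g(2.316667) = -0.633056
u3 = 2.316667 − (-0.633056)·(2.316667 − 3.200000) / (-0.633056 − 4.240000) = 2.316667 − (0.559199)/(-4.873056) = 2.431420
g(2.431420) = -0.088197
u4 = 2.431420 − (-0.088197)·(2.431420 − 2.316667) / (-0.088197 − (-0.633056)) = 2.431420 − (-0.010121)/(0.544858) = 2.449995
g(2.449995) = 0.002477
u5 = 2.449995 − 0.002477·(2.449995 − 2.431420) / (0.002477 − (-0.088197)) = 2.449995 − (0.000046)/(0.090674) = 2.449488

2.4495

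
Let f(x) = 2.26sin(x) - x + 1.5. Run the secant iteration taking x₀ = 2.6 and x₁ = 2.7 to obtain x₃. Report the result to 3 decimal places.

f(2.6) = 0.06503, f(2.7) = -0.23412
x₂ = 2.70000 − (-0.23412)·(2.70000 − 2.60000) / (-0.23412 − 0.06503) = 2.70000 − (-0.02341)/(-0.29915) = 2.62174
f(2.62174) = 0.00092
x₃ = 2.62174 − 0.00092·(2.62174 − 2.70000) / (0.00092 − (-0.23412)) = 2.62174 − (-0.00007)/(0.23504) = 2.62205

2.622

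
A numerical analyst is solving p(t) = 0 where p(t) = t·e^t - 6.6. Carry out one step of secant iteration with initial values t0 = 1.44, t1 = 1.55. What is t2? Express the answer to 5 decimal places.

1.48689

p(1.44) = -0.5221980, p(1.55) = 0.7027788
t2 = 1.5500000 − 0.7027788·(1.5500000 − 1.4400000) / (0.7027788 − (-0.5221980)) = 1.5500000 − (0.0773057)/(1.2249768) = 1.4868921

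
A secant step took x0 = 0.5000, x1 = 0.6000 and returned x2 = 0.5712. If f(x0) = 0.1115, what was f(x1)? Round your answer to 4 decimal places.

The secant line through (0.5000, 0.1115) and (0.6000, f(x1)) crosses zero at x2 = 0.5712.
So (0.5000, 0.1115), (0.6000, f(x1)), (0.5712, 0) are collinear:
f(x1) = 0.1115 · (0.6000 − 0.5712) / (0.5000 − 0.5712) = 0.1115 · (0.028800)/(-0.071200) = -0.045101

-0.0451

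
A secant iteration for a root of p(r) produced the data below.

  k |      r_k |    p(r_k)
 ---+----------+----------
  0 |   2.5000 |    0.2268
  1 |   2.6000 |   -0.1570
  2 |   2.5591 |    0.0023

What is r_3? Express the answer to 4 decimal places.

2.5597

r_3 = 2.5591 − 0.0023·(2.5591 − 2.6000) / (0.0023 − (-0.1570))
   = 2.5591 − (-0.000094)/(0.159300) = 2.559691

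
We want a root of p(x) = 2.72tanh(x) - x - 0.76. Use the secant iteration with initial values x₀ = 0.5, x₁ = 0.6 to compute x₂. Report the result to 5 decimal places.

0.50293

p(0.5) = -0.0030413, p(0.6) = 0.1007748
x₂ = 0.6000000 − 0.1007748·(0.6000000 − 0.5000000) / (0.1007748 − (-0.0030413)) = 0.6000000 − (0.0100775)/(0.1038162) = 0.5029295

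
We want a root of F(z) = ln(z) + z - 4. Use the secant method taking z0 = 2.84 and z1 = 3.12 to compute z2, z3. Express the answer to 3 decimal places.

F(2.84) = -0.11620, F(3.12) = 0.25783
z2 = 3.12000 − 0.25783·(3.12000 − 2.84000) / (0.25783 − (-0.11620)) = 3.12000 − (0.07219)/(0.37403) = 2.92698
F(2.92698) = 0.00096
z3 = 2.92698 − 0.00096·(2.92698 − 3.12000) / (0.00096 − 0.25783) = 2.92698 − (-0.00018)/(-0.25688) = 2.92627

2.927, 2.926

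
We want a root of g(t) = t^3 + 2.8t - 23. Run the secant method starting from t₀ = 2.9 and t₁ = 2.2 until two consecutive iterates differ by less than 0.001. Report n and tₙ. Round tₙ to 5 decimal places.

n = 5, tₙ = 2.51730

g(2.9) = 9.5090000, g(2.2) = -6.1920000
t₂ = 2.2000000 − (-6.1920000)·(-0.7000000)/(-15.7010000) = 2.4760588;  |Δ| = 0.2760588
g(2.4760588) = -0.8866467
t₃ = 2.4760588 − (-0.8866467)·(0.2760588)/(5.3053533) = 2.5221946;  |Δ| = 0.0461358
g(2.5221946) = 0.1069999
t₄ = 2.5221946 − 0.1069999·(0.0461358)/(0.9936466) = 2.5172265;  |Δ| = 0.0049681
g(2.5172265) = -0.0015371
t₅ = 2.5172265 − (-0.0015371)·(-0.0049681)/(-0.1085370) = 2.5172969;  |Δ| = 0.0000704
|t₅ − t₄| = 0.0000704 < 0.001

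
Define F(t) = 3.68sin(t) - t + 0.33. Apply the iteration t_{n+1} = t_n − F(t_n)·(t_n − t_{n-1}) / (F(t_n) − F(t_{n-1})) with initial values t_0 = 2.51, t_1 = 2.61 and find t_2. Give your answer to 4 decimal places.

F(2.51) = -0.007214, F(2.61) = -0.414583
t_2 = 2.610000 − (-0.414583)·(2.610000 − 2.510000) / (-0.414583 − (-0.007214)) = 2.610000 − (-0.041458)/(-0.407369) = 2.508229

2.5082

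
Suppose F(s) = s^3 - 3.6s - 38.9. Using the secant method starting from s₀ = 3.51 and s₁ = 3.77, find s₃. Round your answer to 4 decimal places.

F(3.51) = -8.292449, F(3.77) = 1.110633
s₂ = 3.770000 − 1.110633·(3.770000 − 3.510000) / (1.110633 − (-8.292449)) = 3.770000 − (0.288765)/(9.403082) = 3.739290
F(3.739290) = -0.077591
s₃ = 3.739290 − (-0.077591)·(3.739290 − 3.770000) / (-0.077591 − 1.110633) = 3.739290 − (0.002383)/(-1.188224) = 3.741296

3.7413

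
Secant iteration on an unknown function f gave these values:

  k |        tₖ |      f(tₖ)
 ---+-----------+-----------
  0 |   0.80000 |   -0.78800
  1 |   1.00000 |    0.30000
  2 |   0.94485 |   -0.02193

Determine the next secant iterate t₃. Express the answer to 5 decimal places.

0.94861

t₃ = 0.94485 − (-0.02193)·(0.94485 − 1.00000) / (-0.02193 − 0.30000)
   = 0.94485 − (0.0012094)/(-0.3219300) = 0.9486068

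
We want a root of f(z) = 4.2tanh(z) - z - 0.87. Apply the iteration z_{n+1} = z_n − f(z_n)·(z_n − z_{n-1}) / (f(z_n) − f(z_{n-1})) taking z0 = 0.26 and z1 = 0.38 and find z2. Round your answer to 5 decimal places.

0.28217

f(0.26) = -0.0619588, f(0.38) = 0.2733714
z2 = 0.3800000 − 0.2733714·(0.3800000 − 0.2600000) / (0.2733714 − (-0.0619588)) = 0.3800000 − (0.0328046)/(0.3353301) = 0.2821723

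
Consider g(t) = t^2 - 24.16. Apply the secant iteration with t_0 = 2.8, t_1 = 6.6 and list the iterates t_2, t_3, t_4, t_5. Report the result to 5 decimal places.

4.53617, 4.85793, 4.91760, 4.91527

g(2.8) = -16.3200000, g(6.6) = 19.4000000
t_2 = 6.6000000 − 19.4000000·(6.6000000 − 2.8000000) / (19.4000000 − (-16.3200000)) = 6.6000000 − (73.7200000)/(35.7200000) = 4.5361702
g(4.5361702) = -3.5831598
t_3 = 4.5361702 − (-3.5831598)·(4.5361702 − 6.6000000) / (-3.5831598 − 19.4000000) = 4.5361702 − (7.3950319)/(-22.9831598) = 4.8579289
g(4.8579289) = -0.5605265
t_4 = 4.8579289 − (-0.5605265)·(4.8579289 − 4.5361702) / (-0.5605265 − (-3.5831598)) = 4.8579289 − (-0.1803543)/(3.0226333) = 4.9175969
g(4.9175969) = 0.0227589
t_5 = 4.9175969 − 0.0227589·(4.9175969 − 4.8579289) / (0.0227589 − (-0.5605265)) = 4.9175969 − (0.0013580)/(0.5832855) = 4.9152687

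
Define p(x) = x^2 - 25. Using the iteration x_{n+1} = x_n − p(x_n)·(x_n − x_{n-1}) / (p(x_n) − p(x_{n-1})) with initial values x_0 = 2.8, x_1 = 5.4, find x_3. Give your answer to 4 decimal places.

4.9958

p(2.8) = -17.160000, p(5.4) = 4.160000
x_2 = 5.400000 − 4.160000·(5.400000 − 2.800000) / (4.160000 − (-17.160000)) = 5.400000 − (10.816000)/(21.320000) = 4.892683
p(4.892683) = -1.061654
x_3 = 4.892683 − (-1.061654)·(4.892683 − 5.400000) / (-1.061654 − 4.160000) = 4.892683 − (0.538595)/(-5.221654) = 4.995829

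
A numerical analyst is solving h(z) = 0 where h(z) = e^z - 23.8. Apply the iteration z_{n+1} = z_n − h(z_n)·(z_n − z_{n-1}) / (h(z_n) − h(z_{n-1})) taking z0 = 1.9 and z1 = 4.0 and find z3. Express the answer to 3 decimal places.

2.972

h(1.9) = -17.11411, h(4.0) = 30.79815
z2 = 4.00000 − 30.79815·(4.00000 − 1.90000) / (30.79815 − (-17.11411)) = 4.00000 − (64.67612)/(47.91226) = 2.65011
h(2.65011) = -9.64436
z3 = 2.65011 − (-9.64436)·(2.65011 − 4.00000) / (-9.64436 − 30.79815) = 2.65011 − (13.01879)/(-40.44251) = 2.97202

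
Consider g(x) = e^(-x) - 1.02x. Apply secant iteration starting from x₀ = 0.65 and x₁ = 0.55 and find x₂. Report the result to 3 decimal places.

g(0.65) = -0.14095, g(0.55) = 0.01595
x₂ = 0.55000 − 0.01595·(0.55000 − 0.65000) / (0.01595 − (-0.14095)) = 0.55000 − (-0.00159)/(0.15690) = 0.56017

0.560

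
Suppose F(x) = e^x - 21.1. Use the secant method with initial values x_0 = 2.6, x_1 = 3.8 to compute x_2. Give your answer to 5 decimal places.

F(2.6) = -7.6362620, F(3.8) = 23.6011845
x_2 = 3.8000000 − 23.6011845·(3.8000000 − 2.6000000) / (23.6011845 − (-7.6362620)) = 3.8000000 − (28.3214214)/(31.2374465) = 2.8933503

2.89335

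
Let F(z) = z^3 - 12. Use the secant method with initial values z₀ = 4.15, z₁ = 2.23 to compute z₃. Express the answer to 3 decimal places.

F(4.15) = 59.47338, F(2.23) = -0.91043
z₂ = 2.23000 − (-0.91043)·(2.23000 − 4.15000) / (-0.91043 − 59.47338) = 2.23000 − (1.74803)/(-60.38381) = 2.25895
F(2.25895) = -0.47293
z₃ = 2.25895 − (-0.47293)·(2.25895 − 2.23000) / (-0.47293 − (-0.91043)) = 2.25895 − (-0.01369)/(0.43751) = 2.29024

2.290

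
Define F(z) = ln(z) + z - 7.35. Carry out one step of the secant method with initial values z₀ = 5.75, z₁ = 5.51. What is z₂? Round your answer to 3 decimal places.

F(5.75) = 0.14920, F(5.51) = -0.13344
z₂ = 5.51000 − (-0.13344)·(5.51000 − 5.75000) / (-0.13344 − 0.14920) = 5.51000 − (0.03202)/(-0.28264) = 5.62331

5.623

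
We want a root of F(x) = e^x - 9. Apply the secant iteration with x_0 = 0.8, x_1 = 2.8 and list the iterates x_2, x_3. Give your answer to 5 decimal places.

1.75287, 2.06964

F(0.8) = -6.7744591, F(2.8) = 7.4446468
x_2 = 2.8000000 − 7.4446468·(2.8000000 − 0.8000000) / (7.4446468 − (-6.7744591)) = 2.8000000 − (14.8892935)/(14.2191058) = 1.7528671
F(1.7528671) = -3.2288746
x_3 = 1.7528671 − (-3.2288746)·(1.7528671 − 2.8000000) / (-3.2288746 − 7.4446468) = 1.7528671 − (3.3810609)/(-10.6735214) = 2.0696380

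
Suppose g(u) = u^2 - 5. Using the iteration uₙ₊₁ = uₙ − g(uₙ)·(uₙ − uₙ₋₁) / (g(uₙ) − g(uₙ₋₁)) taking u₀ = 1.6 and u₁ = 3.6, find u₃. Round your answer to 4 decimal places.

g(1.6) = -2.440000, g(3.6) = 7.960000
u₂ = 3.600000 − 7.960000·(3.600000 − 1.600000) / (7.960000 − (-2.440000)) = 3.600000 − (15.920000)/(10.400000) = 2.069231
g(2.069231) = -0.718284
u₃ = 2.069231 − (-0.718284)·(2.069231 − 3.600000) / (-0.718284 − 7.960000) = 2.069231 − (1.099527)/(-8.678284) = 2.195929

2.1959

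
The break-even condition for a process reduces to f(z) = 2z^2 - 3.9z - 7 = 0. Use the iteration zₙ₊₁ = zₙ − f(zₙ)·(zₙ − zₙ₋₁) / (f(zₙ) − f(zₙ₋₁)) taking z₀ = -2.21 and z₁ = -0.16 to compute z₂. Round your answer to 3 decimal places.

-0.892

f(-2.21) = 11.38720, f(-0.16) = -6.32480
z₂ = -0.16000 − (-6.32480)·(-0.16000 − (-2.21000)) / (-6.32480 − 11.38720) = -0.16000 − (-12.96584)/(-17.71200) = -0.89204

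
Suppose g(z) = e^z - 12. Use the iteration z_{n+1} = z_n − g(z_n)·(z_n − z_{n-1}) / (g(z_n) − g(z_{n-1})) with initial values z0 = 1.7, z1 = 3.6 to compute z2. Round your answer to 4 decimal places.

2.0984

g(1.7) = -6.526053, g(3.6) = 24.598234
z2 = 3.600000 − 24.598234·(3.600000 − 1.700000) / (24.598234 − (-6.526053)) = 3.600000 − (46.736645)/(31.124287) = 2.098387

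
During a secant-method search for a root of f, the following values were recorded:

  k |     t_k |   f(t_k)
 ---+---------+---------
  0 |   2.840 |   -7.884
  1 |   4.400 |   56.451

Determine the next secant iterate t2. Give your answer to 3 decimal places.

3.031

t2 = 4.400 − 56.451·(4.400 − 2.840) / (56.451 − (-7.884))
   = 4.400 − (88.06356)/(64.33500) = 3.03117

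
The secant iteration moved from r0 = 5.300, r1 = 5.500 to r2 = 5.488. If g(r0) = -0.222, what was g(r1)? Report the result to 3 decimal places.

The secant line through (5.300, -0.222) and (5.500, g(r1)) crosses zero at r2 = 5.488.
So (5.300, -0.222), (5.500, g(r1)), (5.488, 0) are collinear:
g(r1) = -0.222 · (5.500 − 5.488) / (5.300 − 5.488) = -0.222 · (0.01200)/(-0.18800) = 0.01417

0.014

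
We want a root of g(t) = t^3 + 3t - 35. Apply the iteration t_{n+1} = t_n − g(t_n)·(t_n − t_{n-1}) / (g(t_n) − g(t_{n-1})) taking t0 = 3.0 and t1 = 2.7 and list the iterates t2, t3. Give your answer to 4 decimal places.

2.9635, 2.9666

g(3.0) = 1.000000, g(2.7) = -7.217000
t2 = 2.700000 − (-7.217000)·(2.700000 − 3.000000) / (-7.217000 − 1.000000) = 2.700000 − (2.165100)/(-8.217000) = 2.963490
g(2.963490) = -0.083342
t3 = 2.963490 − (-0.083342)·(2.963490 − 2.700000) / (-0.083342 − (-7.217000)) = 2.963490 − (-0.021960)/(7.133658) = 2.966569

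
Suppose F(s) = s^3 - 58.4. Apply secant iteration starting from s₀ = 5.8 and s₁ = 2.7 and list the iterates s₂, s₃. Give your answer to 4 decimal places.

F(5.8) = 136.712000, F(2.7) = -38.717000
s₂ = 2.700000 − (-38.717000)·(2.700000 − 5.800000) / (-38.717000 − 136.712000) = 2.700000 − (120.022700)/(-175.429000) = 3.384167
F(3.384167) = -19.642542
s₃ = 3.384167 − (-19.642542)·(3.384167 − 2.700000) / (-19.642542 − (-38.717000)) = 3.384167 − (-13.438775)/(19.074458) = 4.088710

3.3842, 4.0887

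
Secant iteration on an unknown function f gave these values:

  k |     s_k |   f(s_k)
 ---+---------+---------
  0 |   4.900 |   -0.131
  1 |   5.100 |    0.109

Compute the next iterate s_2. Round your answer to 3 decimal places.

5.009

s_2 = 5.100 − 0.109·(5.100 − 4.900) / (0.109 − (-0.131))
   = 5.100 − (0.02180)/(0.24000) = 5.00917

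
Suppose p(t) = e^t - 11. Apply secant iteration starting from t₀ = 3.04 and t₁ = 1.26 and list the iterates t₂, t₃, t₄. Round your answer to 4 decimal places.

2.0255, 2.6712, 2.3466

p(3.04) = 9.905243, p(1.26) = -7.474579
t₂ = 1.260000 − (-7.474579)·(1.260000 − 3.040000) / (-7.474579 − 9.905243) = 1.260000 − (13.304750)/(-17.379822) = 2.025529
p(2.025529) = -3.419884
t₃ = 2.025529 − (-3.419884)·(2.025529 − 1.260000) / (-3.419884 − (-7.474579)) = 2.025529 − (-2.618019)/(4.054695) = 2.671204
p(2.671204) = 3.457371
t₄ = 2.671204 − 3.457371·(2.671204 − 2.025529) / (3.457371 − (-3.419884)) = 2.671204 − (2.232341)/(6.877255) = 2.346607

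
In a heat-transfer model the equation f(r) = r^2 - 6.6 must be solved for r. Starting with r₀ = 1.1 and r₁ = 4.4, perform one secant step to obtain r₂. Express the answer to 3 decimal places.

f(1.1) = -5.39000, f(4.4) = 12.76000
r₂ = 4.40000 − 12.76000·(4.40000 − 1.10000) / (12.76000 − (-5.39000)) = 4.40000 − (42.10800)/(18.15000) = 2.08000

2.080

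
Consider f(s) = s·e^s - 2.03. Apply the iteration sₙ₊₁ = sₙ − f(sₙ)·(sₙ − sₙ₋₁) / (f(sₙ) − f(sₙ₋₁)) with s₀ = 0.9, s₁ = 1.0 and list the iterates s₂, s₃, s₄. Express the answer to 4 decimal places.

0.8636, 0.8599, 0.8595

f(0.9) = 0.183643, f(1.0) = 0.688282
s₂ = 1.000000 − 0.688282·(1.000000 − 0.900000) / (0.688282 − 0.183643) = 1.000000 − (0.068828)/(0.504639) = 0.863609
f(0.863609) = 0.018226
s₃ = 0.863609 − 0.018226·(0.863609 − 1.000000) / (0.018226 − 0.688282) = 0.863609 − (-0.002486)/(-0.670056) = 0.859899
f(0.859899) = 0.001875
s₄ = 0.859899 − 0.001875·(0.859899 − 0.863609) / (0.001875 − 0.018226) = 0.859899 − (-0.000007)/(-0.016351) = 0.859474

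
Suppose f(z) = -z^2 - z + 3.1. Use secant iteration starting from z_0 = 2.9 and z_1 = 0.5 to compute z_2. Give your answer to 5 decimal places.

1.03409

f(2.9) = -8.2100000, f(0.5) = 2.3500000
z_2 = 0.5000000 − 2.3500000·(0.5000000 − 2.9000000) / (2.3500000 − (-8.2100000)) = 0.5000000 − (-5.6400000)/(10.5600000) = 1.0340909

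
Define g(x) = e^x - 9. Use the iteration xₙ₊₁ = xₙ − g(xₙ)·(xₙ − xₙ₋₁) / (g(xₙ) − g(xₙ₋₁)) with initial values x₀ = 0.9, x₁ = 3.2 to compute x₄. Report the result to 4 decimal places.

2.2958

g(0.9) = -6.540397, g(3.2) = 15.532530
x₂ = 3.200000 − 15.532530·(3.200000 − 0.900000) / (15.532530 − (-6.540397)) = 3.200000 − (35.724819)/(22.072927) = 1.581510
g(1.581510) = -4.137709
x₃ = 1.581510 − (-4.137709)·(1.581510 − 3.200000) / (-4.137709 − 15.532530) = 1.581510 − (6.696843)/(-19.670240) = 1.921965
g(1.921965) = -2.165624
x₄ = 1.921965 − (-2.165624)·(1.921965 − 1.581510) / (-2.165624 − (-4.137709)) = 1.921965 − (-0.737299)/(1.972086) = 2.295833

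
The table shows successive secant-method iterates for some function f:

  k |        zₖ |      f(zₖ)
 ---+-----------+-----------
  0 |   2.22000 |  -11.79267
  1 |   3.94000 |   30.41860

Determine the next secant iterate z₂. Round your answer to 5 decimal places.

2.70052

z₂ = 3.94000 − 30.41860·(3.94000 − 2.22000) / (30.41860 − (-11.79267))
   = 3.94000 − (52.3199920)/(42.2112700) = 2.7005208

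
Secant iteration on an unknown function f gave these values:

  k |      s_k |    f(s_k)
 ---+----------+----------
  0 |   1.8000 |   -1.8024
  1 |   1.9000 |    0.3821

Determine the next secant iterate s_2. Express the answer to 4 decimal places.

s_2 = 1.9000 − 0.3821·(1.9000 − 1.8000) / (0.3821 − (-1.8024))
   = 1.9000 − (0.038210)/(2.184500) = 1.882509

1.8825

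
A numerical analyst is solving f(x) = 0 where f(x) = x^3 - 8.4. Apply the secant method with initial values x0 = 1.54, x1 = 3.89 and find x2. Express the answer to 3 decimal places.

1.742

f(1.54) = -4.74774, f(3.89) = 50.46387
x2 = 3.89000 − 50.46387·(3.89000 − 1.54000) / (50.46387 − (-4.74774)) = 3.89000 − (118.59009)/(55.21161) = 1.74208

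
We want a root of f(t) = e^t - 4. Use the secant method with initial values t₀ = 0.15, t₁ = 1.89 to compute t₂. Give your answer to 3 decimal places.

1.055

f(0.15) = -2.83817, f(1.89) = 2.61937
t₂ = 1.89000 − 2.61937·(1.89000 − 0.15000) / (2.61937 − (-2.83817)) = 1.89000 − (4.55770)/(5.45753) = 1.05488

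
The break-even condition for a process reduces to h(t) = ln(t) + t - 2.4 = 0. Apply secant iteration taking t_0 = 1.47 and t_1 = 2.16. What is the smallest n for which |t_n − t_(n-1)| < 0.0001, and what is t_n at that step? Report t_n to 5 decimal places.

n = 5, t_n = 1.80786

h(1.47) = -0.5447376, h(2.16) = 0.5301082
t_2 = 2.1600000 − 0.5301082·(0.6900000)/(1.0748458) = 1.8196957;  |Δ| = 0.3403043
h(1.8196957) = 0.0183650
t_3 = 1.8196957 − 0.0183650·(-0.3403043)/(-0.5117433) = 1.8074832;  |Δ| = 0.0122125
h(1.8074832) = -0.0005815
t_4 = 1.8074832 − (-0.0005815)·(-0.0122125)/(-0.0189464) = 1.8078580;  |Δ| = 0.0003748
h(1.8078580) = 0.0000007
t_5 = 1.8078580 − 0.0000007·(0.0003748)/(0.0005822) = 1.8078575;  |Δ| = 0.0000004
|t_5 − t_4| = 0.0000004 < 0.0001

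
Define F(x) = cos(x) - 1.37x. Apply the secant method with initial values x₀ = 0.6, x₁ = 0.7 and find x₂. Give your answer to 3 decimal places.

F(0.6) = 0.00334, F(0.7) = -0.19416
x₂ = 0.70000 − (-0.19416)·(0.70000 − 0.60000) / (-0.19416 − 0.00334) = 0.70000 − (-0.01942)/(-0.19749) = 0.60169

0.602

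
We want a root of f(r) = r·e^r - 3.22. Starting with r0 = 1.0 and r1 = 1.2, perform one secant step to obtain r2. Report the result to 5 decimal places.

1.07927

f(1.0) = -0.5017182, f(1.2) = 0.7641403
r2 = 1.2000000 − 0.7641403·(1.2000000 − 1.0000000) / (0.7641403 − (-0.5017182)) = 1.2000000 − (0.1528281)/(1.2658585) = 1.0792692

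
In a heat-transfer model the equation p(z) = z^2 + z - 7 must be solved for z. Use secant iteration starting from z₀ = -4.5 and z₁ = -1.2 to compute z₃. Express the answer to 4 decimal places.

-3.5817

p(-4.5) = 8.750000, p(-1.2) = -6.760000
z₂ = -1.200000 − (-6.760000)·(-1.200000 − (-4.500000)) / (-6.760000 − 8.750000) = -1.200000 − (-22.308000)/(-15.510000) = -2.638298
p(-2.638298) = -2.677682
z₃ = -2.638298 − (-2.677682)·(-2.638298 − (-1.200000)) / (-2.677682 − (-6.760000)) = -2.638298 − (3.851305)/(4.082318) = -3.581709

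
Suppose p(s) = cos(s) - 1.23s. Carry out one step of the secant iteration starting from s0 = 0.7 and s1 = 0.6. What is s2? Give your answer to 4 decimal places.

0.6476

p(0.7) = -0.096158, p(0.6) = 0.087336
s2 = 0.600000 − 0.087336·(0.600000 − 0.700000) / (0.087336 − (-0.096158)) = 0.600000 − (-0.008734)/(0.183493) = 0.647596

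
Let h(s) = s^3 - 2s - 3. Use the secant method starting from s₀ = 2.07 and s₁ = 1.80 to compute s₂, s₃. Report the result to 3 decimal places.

1.883, 1.894

h(2.07) = 1.72974, h(1.80) = -0.76800
s₂ = 1.80000 − (-0.76800)·(1.80000 − 2.07000) / (-0.76800 − 1.72974) = 1.80000 − (0.20736)/(-2.49774) = 1.88302
h(1.88302) = -0.08930
s₃ = 1.88302 − (-0.08930)·(1.88302 − 1.80000) / (-0.08930 − (-0.76800)) = 1.88302 − (-0.00741)/(0.67870) = 1.89394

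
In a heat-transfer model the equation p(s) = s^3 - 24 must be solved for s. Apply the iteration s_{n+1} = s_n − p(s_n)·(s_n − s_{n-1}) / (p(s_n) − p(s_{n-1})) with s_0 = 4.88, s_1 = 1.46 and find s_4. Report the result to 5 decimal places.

2.67893

p(4.88) = 92.2142720, p(1.46) = -20.8878640
s_2 = 1.4600000 − (-20.8878640)·(1.4600000 − 4.8800000) / (-20.8878640 − 92.2142720) = 1.4600000 − (71.4364949)/(-113.1021360) = 2.0916105
p(2.0916105) = -14.8495505
s_3 = 2.0916105 − (-14.8495505)·(2.0916105 − 1.4600000) / (-14.8495505 − (-20.8878640)) = 2.0916105 − (-9.3791318)/(6.0383135) = 3.6448806
p(3.6448806) = 24.4228009
s_4 = 3.6448806 − 24.4228009·(3.6448806 − 2.0916105) / (24.4228009 − (-14.8495505)) = 3.6448806 − (37.9352059)/(39.2723514) = 2.6789286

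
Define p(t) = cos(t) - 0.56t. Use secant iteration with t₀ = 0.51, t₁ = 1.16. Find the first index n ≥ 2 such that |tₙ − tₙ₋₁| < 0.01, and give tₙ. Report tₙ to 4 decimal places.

p(0.51) = 0.587145, p(1.16) = -0.250260
t₂ = 1.160000 − (-0.250260)·(0.650000)/(-0.837405) = 0.965746;  |Δ| = 0.194254
p(0.965746) = 0.027986
t₃ = 0.965746 − 0.027986·(-0.194254)/(0.278246) = 0.985284;  |Δ| = 0.019538
p(0.985284) = 0.000868
t₄ = 0.985284 − 0.000868·(0.019538)/(-0.027118) = 0.985909;  |Δ| = 0.000625
|t₄ − t₃| = 0.000625 < 0.01

n = 4, tₙ = 0.9859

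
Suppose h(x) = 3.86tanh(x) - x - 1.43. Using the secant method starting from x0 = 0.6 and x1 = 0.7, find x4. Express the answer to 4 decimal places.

0.5759

h(0.6) = 0.043011, h(0.7) = 0.202860
x2 = 0.700000 − 0.202860·(0.700000 − 0.600000) / (0.202860 − 0.043011) = 0.700000 − (0.020286)/(0.159848) = 0.573092
h(0.573092) = -0.005053
x3 = 0.573092 − (-0.005053)·(0.573092 − 0.700000) / (-0.005053 − 0.202860) = 0.573092 − (0.000641)/(-0.207913) = 0.576177
h(0.576177) = 0.000564
x4 = 0.576177 − 0.000564·(0.576177 − 0.573092) / (0.000564 − (-0.005053)) = 0.576177 − (0.000002)/(0.005617) = 0.575867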